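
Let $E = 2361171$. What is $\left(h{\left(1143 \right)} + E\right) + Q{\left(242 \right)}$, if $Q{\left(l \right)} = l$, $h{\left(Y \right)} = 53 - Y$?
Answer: $2360323$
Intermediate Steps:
$\left(h{\left(1143 \right)} + E\right) + Q{\left(242 \right)} = \left(\left(53 - 1143\right) + 2361171\right) + 242 = \left(-1090 + 2361171\right) + 242 = 2360081 + 242 = 2360323$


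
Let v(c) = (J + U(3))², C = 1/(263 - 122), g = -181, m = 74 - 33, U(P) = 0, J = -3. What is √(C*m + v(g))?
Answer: √184710/141 ≈ 3.0481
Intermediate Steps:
m = 41
C = 1/141 ≈ 0.0070922
v(c) = 9 (v(c) = (-3 + 0)² = (-3)² = 9)
√(C*m + v(g)) = √((1/141)*41 + 9) = √(41/141 + 9) = √(1310/141) = √184710/141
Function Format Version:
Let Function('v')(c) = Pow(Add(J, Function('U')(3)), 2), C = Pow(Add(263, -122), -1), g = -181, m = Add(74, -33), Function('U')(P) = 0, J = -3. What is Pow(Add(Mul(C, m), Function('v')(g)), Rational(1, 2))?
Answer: Mul(Rational(1, 141), Pow(184710, Rational(1, 2))) ≈ 3.0481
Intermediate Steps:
m = 41
C = Rational(1, 141) (C = Pow(141, -1) = Rational(1, 141) ≈ 0.0070922)
Function('v')(c) = 9 (Function('v')(c) = Pow(Add(-3, 0), 2) = Pow(-3, 2) = 9)
Pow(Add(Mul(C, m), Function('v')(g)), Rational(1, 2)) = Pow(Add(Mul(Rational(1, 141), 41), 9), Rational(1, 2)) = Pow(Add(Rational(41, 141), 9), Rational(1, 2)) = Pow(Rational(1310, 141), Rational(1, 2)) = Mul(Rational(1, 141), Pow(184710, Rational(1, 2)))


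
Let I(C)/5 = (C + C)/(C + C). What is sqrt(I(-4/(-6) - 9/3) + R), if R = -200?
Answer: I*sqrt(195) ≈ 13.964*I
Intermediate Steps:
I(C) = 5 (I(C) = 5*((C + C)/(C + C)) = 5*((2*C)/((2*C))) = 5*((2*C)*(1/(2*C))) = 5*1 = 5)
sqrt(I(-4/(-6) - 9/3) + R) = sqrt(5 - 200) = sqrt(-195) = I*sqrt(195)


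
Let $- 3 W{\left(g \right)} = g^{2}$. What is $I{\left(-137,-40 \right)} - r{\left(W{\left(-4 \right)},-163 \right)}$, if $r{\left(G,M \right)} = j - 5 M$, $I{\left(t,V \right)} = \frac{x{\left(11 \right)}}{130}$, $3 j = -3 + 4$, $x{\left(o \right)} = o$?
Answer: $- \frac{317947}{390} \approx -815.25$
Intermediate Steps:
$j = \frac{1}{3}$ ($j = \frac{-3 + 4}{3} = \frac{1}{3} \cdot 1 = \frac{1}{3} \approx 0.33333$)
$W{\left(g \right)} = - \frac{g^{2}}{3}$
$I{\left(t,V \right)} = \frac{11}{130}$
$r{\left(G,M \right)} = \frac{1}{3} - 5 M$
$I{\left(-137,-40 \right)} - r{\left(W{\left(-4 \right)},-163 \right)} = \frac{11}{130} - \left(\frac{1}{3} - -815\right) = \frac{11}{130} - \left(\frac{1}{3} + 815\right) = \frac{11}{130} - \frac{2446}{3} = - \frac{317947}{390}$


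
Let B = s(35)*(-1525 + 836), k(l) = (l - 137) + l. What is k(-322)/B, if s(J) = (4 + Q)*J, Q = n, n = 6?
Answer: 781/241150 ≈ 0.0032386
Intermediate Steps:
k(l) = -137 + 2*l (k(l) = (-137 + l) + l = -137 + 2*l)
Q = 6
s(J) = 10*J (s(J) = (4 + 6)*J = 10*J)
B = -241150 (B = (10*35)*(-1525 + 836) = 350*(-689) = -241150)
k(-322)/B = (-137 + 2*(-322))/(-241150) = (-137 - 644)*(-1/241150) = -781*(-1/241150) = 781/241150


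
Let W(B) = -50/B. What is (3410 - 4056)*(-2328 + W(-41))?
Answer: 61627108/41 ≈ 1.5031e+6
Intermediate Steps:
(3410 - 4056)*(-2328 + W(-41)) = (3410 - 4056)*(-2328 - 50/(-41)) = -646*(-2328 - 50*(-1/41)) = -646*(-2328 + 50/41) = -646*(-95398/41) = 61627108/41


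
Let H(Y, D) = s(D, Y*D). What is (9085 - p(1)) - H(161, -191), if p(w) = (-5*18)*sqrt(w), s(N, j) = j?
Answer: 39926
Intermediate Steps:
H(Y, D) = D*Y (H(Y, D) = Y*D = D*Y)
p(w) = -90*sqrt(w)
(9085 - p(1)) - H(161, -191) = (9085 - (-90)*sqrt(1)) - (-191)*161 = (9085 - (-90)) - 1*(-30751) = (9085 - 1*(-90)) + 30751 = (9085 + 90) + 30751 = 9175 + 30751 = 39926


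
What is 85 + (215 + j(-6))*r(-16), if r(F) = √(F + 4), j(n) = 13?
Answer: 85 + 456*I*√3 ≈ 85.0 + 789.82*I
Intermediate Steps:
r(F) = √(4 + F)
85 + (215 + j(-6))*r(-16) = 85 + (215 + 13)*√(4 - 16) = 85 + 228*√(-12) = 85 + 228*(2*I*√3) = 85 + 456*I*√3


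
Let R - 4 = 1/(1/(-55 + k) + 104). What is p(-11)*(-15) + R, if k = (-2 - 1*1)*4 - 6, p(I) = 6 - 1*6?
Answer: 30437/7591 ≈ 4.0096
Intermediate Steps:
p(I) = 0 (p(I) = 6 - 6 = 0)
k = -18 (k = (-2 - 1)*4 - 6 = -3*4 - 6 = -12 - 6 = -18)
R = 30437/7591 (R = 4 + 1/(1/(-55 - 18) + 104) = 4 + 1/(1/(-73) + 104) = 4 + 1/(-1/73 + 104) = 4 + 1/(7591/73) = 4 + 73/7591 = 30437/7591 ≈ 4.0096)
p(-11)*(-15) + R = 0*(-15) + 30437/7591 = 0 + 30437/7591 = 30437/7591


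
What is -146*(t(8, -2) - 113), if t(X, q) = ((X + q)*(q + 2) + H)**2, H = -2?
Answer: 15914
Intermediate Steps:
t(X, q) = (-2 + (2 + q)*(X + q))**2 (t(X, q) = ((X + q)*(q + 2) - 2)**2 = ((X + q)*(2 + q) - 2)**2 = ((2 + q)*(X + q) - 2)**2 = (-2 + (2 + q)*(X + q))**2)
-146*(t(8, -2) - 113) = -146*((-2 + (-2)**2 + 2*8 + 2*(-2) + 8*(-2))**2 - 113) = -146*((-2 + 4 + 16 - 4 - 16)**2 - 113) = -146*((-2)**2 - 113) = -146*(4 - 113) = -146*(-109) = 15914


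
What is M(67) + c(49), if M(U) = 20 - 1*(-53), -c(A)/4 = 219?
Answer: -803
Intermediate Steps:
c(A) = -876 (c(A) = -4*219 = -876)
M(U) = 73 (M(U) = 20 + 53 = 73)
M(67) + c(49) = 73 - 876 = -803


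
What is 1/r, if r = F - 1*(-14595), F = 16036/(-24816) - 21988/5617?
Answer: 34847868/508445701355 ≈ 6.8538e-5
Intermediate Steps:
F = -158932105/34847868 (F = 16036*(-1/24816) - 21988*1/5617 = -4009/6204 - 21988/5617 = -158932105/34847868 ≈ -4.5607)
r = 508445701355/34847868 (r = -158932105/34847868 - 1*(-14595) = -158932105/34847868 + 14595 = 508445701355/34847868 ≈ 14590.)
1/r = 1/(508445701355/34847868) = 34847868/508445701355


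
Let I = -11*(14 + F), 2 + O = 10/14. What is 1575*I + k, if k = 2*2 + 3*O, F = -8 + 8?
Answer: -1697849/7 ≈ -2.4255e+5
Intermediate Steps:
O = -9/7 (O = -2 + 10/14 = -2 + 10*(1/14) = -2 + 5/7 = -9/7 ≈ -1.2857)
F = 0
I = -154 (I = -11*(14 + 0) = -11*14 = -154)
k = ⅐ (k = 2*2 + 3*(-9/7) = 4 - 27/7 = ⅐ ≈ 0.14286)
1575*I + k = 1575*(-154) + ⅐ = -242550 + ⅐ = -1697849/7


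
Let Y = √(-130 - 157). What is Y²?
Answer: -287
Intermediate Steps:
Y = I*√287 (Y = √(-287) = I*√287 ≈ 16.941*I)
Y² = (I*√287)² = -287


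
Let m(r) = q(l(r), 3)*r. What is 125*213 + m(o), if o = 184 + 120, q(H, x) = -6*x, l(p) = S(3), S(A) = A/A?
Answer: 21153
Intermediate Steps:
S(A) = 1
l(p) = 1
o = 304
m(r) = -18*r (m(r) = (-6*3)*r = -18*r)
125*213 + m(o) = 125*213 - 18*304 = 26625 - 5472 = 21153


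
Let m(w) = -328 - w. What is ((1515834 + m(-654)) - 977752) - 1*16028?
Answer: 522380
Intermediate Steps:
((1515834 + m(-654)) - 977752) - 1*16028 = ((1515834 + (-328 - 1*(-654))) - 977752) - 1*16028 = ((1515834 + (-328 + 654)) - 977752) - 16028 = ((1515834 + 326) - 977752) - 16028 = (1516160 - 977752) - 16028 = 538408 - 16028 = 522380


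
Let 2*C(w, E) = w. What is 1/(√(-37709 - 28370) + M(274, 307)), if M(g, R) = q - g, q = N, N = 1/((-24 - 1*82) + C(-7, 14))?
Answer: -1010904/520782691 - 47961*I*√391/520782691 ≈ -0.0019411 - 0.001821*I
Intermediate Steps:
C(w, E) = w/2
N = -2/219 (N = 1/((-24 - 1*82) + (½)*(-7)) = 1/((-24 - 82) - 7/2) = 1/(-106 - 7/2) = 1/(-219/2) = -2/219 ≈ -0.0091324)
q = -2/219 ≈ -0.0091324
M(g, R) = -2/219 - g
1/(√(-37709 - 28370) + M(274, 307)) = 1/(√(-37709 - 28370) + (-2/219 - 1*274)) = 1/(√(-66079) + (-2/219 - 274)) = 1/(13*I*√391 - 60008/219) = 1/(-60008/219 + 13*I*√391)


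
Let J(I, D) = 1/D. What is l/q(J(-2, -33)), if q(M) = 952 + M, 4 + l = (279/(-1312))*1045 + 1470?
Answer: 53850621/41216480 ≈ 1.3065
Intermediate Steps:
l = 1631837/1312 (l = -4 + ((279/(-1312))*1045 + 1470) = -4 + ((279*(-1/1312))*1045 + 1470) = -4 + (-279/1312*1045 + 1470) = -4 + (-291555/1312 + 1470) = -4 + 1637085/1312 = 1631837/1312 ≈ 1243.8)
l/q(J(-2, -33)) = 1631837/(1312*(952 + 1/(-33))) = 1631837/(1312*(952 - 1/33)) = 1631837/(1312*(31415/33)) = (1631837/1312)*(33/31415) = 53850621/41216480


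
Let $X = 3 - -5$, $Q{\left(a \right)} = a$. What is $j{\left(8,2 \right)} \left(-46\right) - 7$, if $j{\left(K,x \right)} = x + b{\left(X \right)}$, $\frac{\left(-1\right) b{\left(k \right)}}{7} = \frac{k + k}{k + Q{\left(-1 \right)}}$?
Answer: $637$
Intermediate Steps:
$X = 8$ ($X = 3 + 5 = 8$)
$b{\left(k \right)} = - \frac{14 k}{-1 + k}$ ($b{\left(k \right)} = - 7 \frac{k + k}{k - 1} = - 7 \frac{2 k}{-1 + k} = - \frac{14 k}{-1 + k}$)
$j{\left(K,x \right)} = -16 + x$ ($j{\left(K,x \right)} = x - \frac{112}{-1 + 8} = x - \frac{112}{7} = x - 112 \cdot \frac{1}{7} = x - 16 = -16 + x$)
$j{\left(8,2 \right)} \left(-46\right) - 7 = \left(-16 + 2\right) \left(-46\right) - 7 = \left(-14\right) \left(-46\right) - 7 = 644 - 7 = 637$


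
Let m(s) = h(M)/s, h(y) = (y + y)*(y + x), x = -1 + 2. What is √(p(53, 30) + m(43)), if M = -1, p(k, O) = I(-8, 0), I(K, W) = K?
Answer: 2*I*√2 ≈ 2.8284*I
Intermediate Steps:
p(k, O) = -8
x = 1
h(y) = 2*y*(1 + y) (h(y) = (y + y)*(y + 1) = (2*y)*(1 + y) = 2*y*(1 + y))
m(s) = 0 (m(s) = (2*(-1)*(1 - 1))/s = (2*(-1)*0)/s = 0/s = 0)
√(p(53, 30) + m(43)) = √(-8 + 0) = √(-8) = 2*I*√2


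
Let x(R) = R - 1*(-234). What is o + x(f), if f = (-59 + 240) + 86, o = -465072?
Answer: -464571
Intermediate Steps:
f = 267 (f = 181 + 86 = 267)
x(R) = 234 + R (x(R) = R + 234 = 234 + R)
o + x(f) = -465072 + (234 + 267) = -465072 + 501 = -464571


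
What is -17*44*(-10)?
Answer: 7480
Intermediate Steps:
-17*44*(-10) = -748*(-10) = 7480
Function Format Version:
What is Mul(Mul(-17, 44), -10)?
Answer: 7480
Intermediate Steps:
Mul(Mul(-17, 44), -10) = Mul(-748, -10) = 7480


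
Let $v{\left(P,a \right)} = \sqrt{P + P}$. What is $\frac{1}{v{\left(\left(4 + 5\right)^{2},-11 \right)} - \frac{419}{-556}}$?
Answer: $- \frac{232964}{49904471} + \frac{2782224 \sqrt{2}}{49904471} \approx 0.074176$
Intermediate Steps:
$v{\left(P,a \right)} = \sqrt{2} \sqrt{P}$ ($v{\left(P,a \right)} = \sqrt{2 P} = \sqrt{2} \sqrt{P}$)
$\frac{1}{v{\left(\left(4 + 5\right)^{2},-11 \right)} - \frac{419}{-556}} = \frac{1}{\sqrt{2} \sqrt{\left(4 + 5\right)^{2}} - \frac{419}{-556}} = \frac{1}{\sqrt{2} \sqrt{9^{2}} - - \frac{419}{556}} = \frac{1}{\sqrt{2} \sqrt{81} + \frac{419}{556}} = \frac{1}{\sqrt{2} \cdot 9 + \frac{419}{556}} = \frac{1}{9 \sqrt{2} + \frac{419}{556}} = \frac{1}{\frac{419}{556} + 9 \sqrt{2}}$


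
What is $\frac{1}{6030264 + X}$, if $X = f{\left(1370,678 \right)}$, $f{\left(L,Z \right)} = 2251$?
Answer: $\frac{1}{6032515} \approx 1.6577 \cdot 10^{-7}$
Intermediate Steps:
$X = 2251$
$\frac{1}{6030264 + X} = \frac{1}{6030264 + 2251} = \frac{1}{6032515}$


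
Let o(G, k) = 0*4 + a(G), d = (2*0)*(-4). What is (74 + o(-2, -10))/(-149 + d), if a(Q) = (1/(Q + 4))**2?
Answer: -297/596 ≈ -0.49832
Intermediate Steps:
d = 0 (d = 0*(-4) = 0)
a(Q) = (4 + Q)**(-2) (a(Q) = (1/(4 + Q))**2 = (4 + Q)**(-2))
o(G, k) = (4 + G)**(-2) (o(G, k) = 0*4 + (4 + G)**(-2) = 0 + (4 + G)**(-2) = (4 + G)**(-2))
(74 + o(-2, -10))/(-149 + d) = (74 + (4 - 2)**(-2))/(-149 + 0) = (74 + 2**(-2))/(-149) = -(74 + 1/4)/149 = -1/149*297/4 = -297/596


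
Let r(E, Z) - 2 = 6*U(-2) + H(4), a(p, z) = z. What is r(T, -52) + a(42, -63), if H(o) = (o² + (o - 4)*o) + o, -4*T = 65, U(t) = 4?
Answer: -17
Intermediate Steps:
T = -65/4 (T = -¼*65 = -65/4 ≈ -16.250)
H(o) = o + o² + o*(-4 + o) (H(o) = (o² + (-4 + o)*o) + o = (o² + o*(-4 + o)) + o = o + o² + o*(-4 + o))
r(E, Z) = 46 (r(E, Z) = 2 + (6*4 + 4*(-3 + 2*4)) = 2 + (24 + 4*(-3 + 8)) = 2 + (24 + 4*5) = 2 + (24 + 20) = 2 + 44 = 46)
r(T, -52) + a(42, -63) = 46 - 63 = -17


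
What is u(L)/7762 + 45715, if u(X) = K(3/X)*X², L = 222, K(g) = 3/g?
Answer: 182890439/3881 ≈ 47125.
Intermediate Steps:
u(X) = X³ (u(X) = (3/((3/X)))*X² = (3*(X/3))*X² = X*X² = X³)
u(L)/7762 + 45715 = 222³/7762 + 45715 = 10941048*(1/7762) + 45715 = 5470524/3881 + 45715 = 182890439/3881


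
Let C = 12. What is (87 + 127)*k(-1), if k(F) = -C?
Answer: -2568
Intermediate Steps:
k(F) = -12 (k(F) = -1*12 = -12)
(87 + 127)*k(-1) = (87 + 127)*(-12) = 214*(-12) = -2568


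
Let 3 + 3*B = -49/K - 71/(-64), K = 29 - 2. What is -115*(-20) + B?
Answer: 11916797/5184 ≈ 2298.8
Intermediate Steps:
K = 27
B = -6403/5184 (B = -1 + (-49/27 - 71/(-64))/3 = -1 + (-49*1/27 - 71*(-1/64))/3 = -1 + (-49/27 + 71/64)/3 = -1 + (1/3)*(-1219/1728) = -1 - 1219/5184 = -6403/5184 ≈ -1.2351)
-115*(-20) + B = -115*(-20) - 6403/5184 = 2300 - 6403/5184 = 11916797/5184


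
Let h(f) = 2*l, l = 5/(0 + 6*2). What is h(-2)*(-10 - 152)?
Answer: -135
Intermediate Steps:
l = 5/12 (l = 5/(0 + 12) = 5/12 ≈ 0.41667)
h(f) = 5/6 (h(f) = 2*(5/12) = 5/6)
h(-2)*(-10 - 152) = 5*(-10 - 152)/6 = (5/6)*(-162) = -135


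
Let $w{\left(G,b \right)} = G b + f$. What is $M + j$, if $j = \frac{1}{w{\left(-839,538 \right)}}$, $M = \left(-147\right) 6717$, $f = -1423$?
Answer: $- \frac{447099204196}{452805} \approx -9.874 \cdot 10^{5}$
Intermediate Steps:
$w{\left(G,b \right)} = -1423 + G b$ ($w{\left(G,b \right)} = G b - 1423 = -1423 + G b$)
$M = -987399$
$j = - \frac{1}{452805}$ ($j = \frac{1}{-1423 - 451382} = \frac{1}{-452805} = - \frac{1}{452805} \approx -2.2085 \cdot 10^{-6}$)
$M + j = -987399 - \frac{1}{452805} = - \frac{447099204196}{452805}$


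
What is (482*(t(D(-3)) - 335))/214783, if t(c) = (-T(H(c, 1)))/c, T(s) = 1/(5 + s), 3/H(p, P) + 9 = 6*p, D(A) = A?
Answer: -3551617/4725226 ≈ -0.75163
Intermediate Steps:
H(p, P) = 3/(-9 + 6*p)
t(c) = -1/(c*(5 + 1/(-3 + 2*c))) (t(c) = (-1/(5 + 1/(-3 + 2*c)))/c = -1/(c*(5 + 1/(-3 + 2*c))))
(482*(t(D(-3)) - 335))/214783 = (482*((3/2 - 1*(-3))/((-3)*(-7 + 5*(-3))) - 335))/214783 = (482*(-(3/2 + 3)/(3*(-7 - 15)) - 335))*(1/214783) = (482*(-1/3*9/2/(-22) - 335))*(1/214783) = (482*(-1/3*(-1/22)*9/2 - 335))*(1/214783) = (482*(3/44 - 335))*(1/214783) = (482*(-14737/44))*(1/214783) = -3551617/22*1/214783 = -3551617/4725226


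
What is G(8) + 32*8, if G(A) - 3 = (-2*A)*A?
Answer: 131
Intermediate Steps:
G(A) = 3 - 2*A² (G(A) = 3 + (-2*A)*A = 3 - 2*A²)
G(8) + 32*8 = (3 - 2*8²) + 32*8 = (3 - 2*64) + 256 = (3 - 128) + 256 = -125 + 256 = 131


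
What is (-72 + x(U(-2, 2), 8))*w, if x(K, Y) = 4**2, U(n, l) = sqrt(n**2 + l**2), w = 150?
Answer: -8400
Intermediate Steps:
U(n, l) = sqrt(l**2 + n**2)
x(K, Y) = 16
(-72 + x(U(-2, 2), 8))*w = (-72 + 16)*150 = -56*150 = -8400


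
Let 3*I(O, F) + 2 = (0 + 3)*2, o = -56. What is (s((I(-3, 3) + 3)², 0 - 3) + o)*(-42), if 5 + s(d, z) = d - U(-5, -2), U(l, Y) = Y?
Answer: 5068/3 ≈ 1689.3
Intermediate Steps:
I(O, F) = 4/3 (I(O, F) = -⅔ + ((0 + 3)*2)/3 = -⅔ + (3*2)/3 = -⅔ + (⅓)*6 = -⅔ + 2 = 4/3)
s(d, z) = -3 + d (s(d, z) = -5 + (d - 1*(-2)) = -5 + (d + 2) = -5 + (2 + d) = -3 + d)
(s((I(-3, 3) + 3)², 0 - 3) + o)*(-42) = ((-3 + (4/3 + 3)²) - 56)*(-42) = ((-3 + (13/3)²) - 56)*(-42) = ((-3 + 169/9) - 56)*(-42) = (142/9 - 56)*(-42) = -362/9*(-42) = 5068/3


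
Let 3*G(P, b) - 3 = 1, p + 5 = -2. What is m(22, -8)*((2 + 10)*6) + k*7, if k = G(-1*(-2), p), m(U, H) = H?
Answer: -1700/3 ≈ -566.67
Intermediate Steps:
p = -7 (p = -5 - 2 = -7)
G(P, b) = 4/3 (G(P, b) = 1 + (1/3)*1 = 1 + 1/3 = 4/3)
k = 4/3 ≈ 1.3333
m(22, -8)*((2 + 10)*6) + k*7 = -8*(2 + 10)*6 + (4/3)*7 = -96*6 + 28/3 = -8*72 + 28/3 = -576 + 28/3 = -1700/3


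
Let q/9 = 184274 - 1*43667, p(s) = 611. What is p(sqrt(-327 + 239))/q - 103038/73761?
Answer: -43448569541/31113938781 ≈ -1.3964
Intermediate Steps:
q = 1265463 (q = 9*(184274 - 1*43667) = 9*(184274 - 43667) = 9*140607 = 1265463)
p(sqrt(-327 + 239))/q - 103038/73761 = 611/1265463 - 103038/73761 = 611*(1/1265463) - 103038*1/73761 = 611/1265463 - 34346/24587 = -43448569541/31113938781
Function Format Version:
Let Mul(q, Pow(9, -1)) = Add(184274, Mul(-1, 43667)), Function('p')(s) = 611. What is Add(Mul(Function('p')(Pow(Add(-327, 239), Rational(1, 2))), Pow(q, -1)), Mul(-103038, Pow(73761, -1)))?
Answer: Rational(-43448569541, 31113938781) ≈ -1.3964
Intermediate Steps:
q = 1265463 (q = Mul(9, Add(184274, Mul(-1, 43667))) = Mul(9, Add(184274, -43667)) = Mul(9, 140607) = 1265463)
Add(Mul(Function('p')(Pow(Add(-327, 239), Rational(1, 2))), Pow(q, -1)), Mul(-103038, Pow(73761, -1))) = Add(Mul(611, Pow(1265463, -1)), Mul(-103038, Pow(73761, -1))) = Add(Mul(611, Rational(1, 1265463)), Mul(-103038, Rational(1, 73761))) = Add(Rational(611, 1265463), Rational(-34346, 24587)) = Rational(-43448569541, 31113938781)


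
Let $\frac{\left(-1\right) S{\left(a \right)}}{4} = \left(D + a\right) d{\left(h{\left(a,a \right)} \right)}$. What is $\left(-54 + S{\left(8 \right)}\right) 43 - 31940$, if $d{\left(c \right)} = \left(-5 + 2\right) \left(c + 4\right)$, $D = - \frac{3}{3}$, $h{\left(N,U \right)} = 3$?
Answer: $-8978$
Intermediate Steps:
$D = -1$ ($D = \left(-3\right) \frac{1}{3} = -1$)
$d{\left(c \right)} = -12 - 3 c$ ($d{\left(c \right)} = - 3 \left(4 + c\right) = -12 - 3 c$)
$S{\left(a \right)} = -84 + 84 a$ ($S{\left(a \right)} = - 4 \left(-1 + a\right) \left(-12 - 9\right) = - 4 \left(-1 + a\right) \left(-21\right) = - 4 \left(21 - 21 a\right) = -84 + 84 a$)
$\left(-54 + S{\left(8 \right)}\right) 43 - 31940 = \left(-54 + \left(-84 + 84 \cdot 8\right)\right) 43 - 31940 = \left(-54 + \left(-84 + 672\right)\right) 43 - 31940 = \left(-54 + 588\right) 43 - 31940 = 534 \cdot 43 - 31940 = 22962 - 31940 = -8978$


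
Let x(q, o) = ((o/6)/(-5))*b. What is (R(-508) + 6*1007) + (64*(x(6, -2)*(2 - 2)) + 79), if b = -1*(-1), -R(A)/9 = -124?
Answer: 7237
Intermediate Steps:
R(A) = 1116 (R(A) = -9*(-124) = 1116)
b = 1
x(q, o) = -o/30 (x(q, o) = ((o/6)/(-5))*1 = ((o*(⅙))*(-⅕))*1 = ((o/6)*(-⅕))*1 = -o/30*1 = -o/30)
(R(-508) + 6*1007) + (64*(x(6, -2)*(2 - 2)) + 79) = (1116 + 6*1007) + (64*((-1/30*(-2))*(2 - 2)) + 79) = (1116 + 6042) + (64*((1/15)*0) + 79) = 7158 + (64*0 + 79) = 7158 + (0 + 79) = 7158 + 79 = 7237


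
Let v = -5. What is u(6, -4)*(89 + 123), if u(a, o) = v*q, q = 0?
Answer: 0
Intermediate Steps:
u(a, o) = 0 (u(a, o) = -5*0 = 0)
u(6, -4)*(89 + 123) = 0*(89 + 123) = 0*212 = 0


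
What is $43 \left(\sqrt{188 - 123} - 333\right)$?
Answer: $-14319 + 43 \sqrt{65} \approx -13972.0$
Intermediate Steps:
$43 \left(\sqrt{188 - 123} - 333\right) = 43 \left(\sqrt{65} - 333\right) = 43 \left(-333 + \sqrt{65}\right) = -14319 + 43 \sqrt{65}$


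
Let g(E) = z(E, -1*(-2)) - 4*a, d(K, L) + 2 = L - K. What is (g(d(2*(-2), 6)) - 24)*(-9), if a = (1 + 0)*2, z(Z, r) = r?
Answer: 270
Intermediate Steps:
a = 2 (a = 1*2 = 2)
d(K, L) = -2 + L - K (d(K, L) = -2 + (L - K) = -2 + L - K)
g(E) = -6 (g(E) = -1*(-2) - 4*2 = 2 - 8 = -6)
(g(d(2*(-2), 6)) - 24)*(-9) = (-6 - 24)*(-9) = -30*(-9) = 270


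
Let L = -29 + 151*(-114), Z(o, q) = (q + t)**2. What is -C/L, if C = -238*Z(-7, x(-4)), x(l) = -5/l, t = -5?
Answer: -26775/137944 ≈ -0.19410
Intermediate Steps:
Z(o, q) = (-5 + q)**2 (Z(o, q) = (q - 5)**2 = (-5 + q)**2)
C = -26775/8 (C = -238*(-5 - 5/(-4))**2 = -238*(-5 - 5*(-1/4))**2 = -238*(-5 + 5/4)**2 = -238*(-15/4)**2 = -238*225/16 = -26775/8 ≈ -3346.9)
L = -17243 (L = -29 - 17214 = -17243)
-C/L = -(-26775)/(8*(-17243)) = -(-26775)*(-1)/(8*17243) = -1*26775/137944 = -26775/137944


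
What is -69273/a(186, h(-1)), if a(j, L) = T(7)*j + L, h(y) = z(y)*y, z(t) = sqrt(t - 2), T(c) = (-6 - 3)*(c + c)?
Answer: 541160676/183082033 - 23091*I*sqrt(3)/183082033 ≈ 2.9558 - 0.00021845*I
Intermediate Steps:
T(c) = -18*c
z(t) = sqrt(-2 + t)
h(y) = y*sqrt(-2 + y) (h(y) = sqrt(-2 + y)*y = y*sqrt(-2 + y))
a(j, L) = L - 126*j (a(j, L) = (-18*7)*j + L = -126*j + L = L - 126*j)
-69273/a(186, h(-1)) = -69273/(-sqrt(-2 - 1) - 126*186) = -69273/(-sqrt(-3) - 23436) = -69273/(-I*sqrt(3) - 23436) = -69273/(-23436 - I*sqrt(3))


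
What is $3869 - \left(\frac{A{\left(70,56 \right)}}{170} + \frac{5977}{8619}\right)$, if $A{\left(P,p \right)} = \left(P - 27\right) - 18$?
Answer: $\frac{66679333}{17238} \approx 3868.2$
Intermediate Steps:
$A{\left(P,p \right)} = -45 + P$ ($A{\left(P,p \right)} = \left(P - 27\right) - 18 = \left(-27 + P\right) - 18 = -45 + P$)
$3869 - \left(\frac{A{\left(70,56 \right)}}{170} + \frac{5977}{8619}\right) = 3869 - \left(\frac{-45 + 70}{170} + \frac{5977}{8619}\right) = 3869 - \left(25 \cdot \frac{1}{170} + 5977 \cdot \frac{1}{8619}\right) = 3869 - \left(\frac{5}{34} + \frac{5977}{8619}\right) = 3869 - \frac{14489}{17238} = \frac{66679333}{17238}$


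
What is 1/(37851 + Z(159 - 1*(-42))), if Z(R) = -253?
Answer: 1/37598 ≈ 2.6597e-5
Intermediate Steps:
1/(37851 + Z(159 - 1*(-42))) = 1/(37851 - 253) = 1/37598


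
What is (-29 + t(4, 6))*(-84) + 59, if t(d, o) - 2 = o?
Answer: 1823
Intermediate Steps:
t(d, o) = 2 + o
(-29 + t(4, 6))*(-84) + 59 = (-29 + (2 + 6))*(-84) + 59 = (-29 + 8)*(-84) + 59 = -21*(-84) + 59 = 1764 + 59 = 1823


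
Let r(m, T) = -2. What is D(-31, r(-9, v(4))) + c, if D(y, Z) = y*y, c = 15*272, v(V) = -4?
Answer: 5041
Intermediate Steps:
c = 4080
D(y, Z) = y²
D(-31, r(-9, v(4))) + c = (-31)² + 4080 = 961 + 4080 = 5041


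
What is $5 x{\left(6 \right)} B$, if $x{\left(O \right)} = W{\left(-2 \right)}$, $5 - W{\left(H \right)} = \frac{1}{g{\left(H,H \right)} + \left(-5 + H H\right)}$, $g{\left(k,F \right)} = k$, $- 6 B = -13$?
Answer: $\frac{520}{9} \approx 57.778$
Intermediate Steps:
$B = \frac{13}{6}$ ($B = \left(- \frac{1}{6}\right) \left(-13\right) = \frac{13}{6} \approx 2.1667$)
$W{\left(H \right)} = 5 - \frac{1}{-5 + H + H^{2}}$ ($W{\left(H \right)} = 5 - \frac{1}{H + \left(-5 + H H\right)} = 5 - \frac{1}{H + \left(-5 + H^{2}\right)} = 5 - \frac{1}{-5 + H + H^{2}}$)
$x{\left(O \right)} = \frac{16}{3}$ ($x{\left(O \right)} = \frac{-26 + 5 \left(-2\right) + 5 \left(-2\right)^{2}}{-5 - 2 + \left(-2\right)^{2}} = \frac{-26 - 10 + 5 \cdot 4}{-5 - 2 + 4} = \frac{-26 - 10 + 20}{-3} = \left(- \frac{1}{3}\right) \left(-16\right) = \frac{16}{3}$)
$5 x{\left(6 \right)} B = 5 \cdot \frac{16}{3} \cdot \frac{13}{6} = 5 \cdot \frac{104}{9} = \frac{520}{9}$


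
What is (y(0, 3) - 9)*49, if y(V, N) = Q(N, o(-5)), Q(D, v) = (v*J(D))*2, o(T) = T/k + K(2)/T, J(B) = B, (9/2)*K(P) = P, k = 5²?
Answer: -7889/15 ≈ -525.93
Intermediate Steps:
k = 25
K(P) = 2*P/9
o(T) = T/25 + 4/(9*T) (o(T) = T/25 + ((2/9)*2)/T = T*(1/25) + 4/(9*T) = T/25 + 4/(9*T))
Q(D, v) = 2*D*v (Q(D, v) = (v*D)*2 = (D*v)*2 = 2*D*v)
y(V, N) = -26*N/45 (y(V, N) = 2*N*((1/25)*(-5) + (4/9)/(-5)) = 2*N*(-⅕ + (4/9)*(-⅕)) = 2*N*(-⅕ - 4/45) = 2*N*(-13/45) = -26*N/45)
(y(0, 3) - 9)*49 = (-26/45*3 - 9)*49 = (-26/15 - 9)*49 = -161/15*49 = -7889/15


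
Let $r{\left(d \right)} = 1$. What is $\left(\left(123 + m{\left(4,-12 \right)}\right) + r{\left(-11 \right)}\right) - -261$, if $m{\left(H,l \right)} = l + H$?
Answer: $377$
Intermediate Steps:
$m{\left(H,l \right)} = H + l$
$\left(\left(123 + m{\left(4,-12 \right)}\right) + r{\left(-11 \right)}\right) - -261 = \left(\left(123 + \left(4 - 12\right)\right) + 1\right) - -261 = \left(\left(123 - 8\right) + 1\right) + 261 = \left(115 + 1\right) + 261 = 116 + 261 = 377$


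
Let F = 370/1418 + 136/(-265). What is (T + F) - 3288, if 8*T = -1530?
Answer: -2614985141/751540 ≈ -3479.5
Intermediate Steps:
F = -47399/187885 (F = 370*(1/1418) + 136*(-1/265) = 185/709 - 136/265 = -47399/187885 ≈ -0.25228)
T = -765/4 (T = (⅛)*(-1530) = -765/4 ≈ -191.25)
(T + F) - 3288 = (-765/4 - 47399/187885) - 3288 = -143921621/751540 - 3288 = -2614985141/751540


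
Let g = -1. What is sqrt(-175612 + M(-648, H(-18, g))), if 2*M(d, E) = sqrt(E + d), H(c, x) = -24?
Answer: sqrt(-175612 + 2*I*sqrt(42)) ≈ 0.015 + 419.06*I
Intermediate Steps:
M(d, E) = sqrt(E + d)/2
sqrt(-175612 + M(-648, H(-18, g))) = sqrt(-175612 + sqrt(-24 - 648)/2) = sqrt(-175612 + sqrt(-672)/2) = sqrt(-175612 + (4*I*sqrt(42))/2) = sqrt(-175612 + 2*I*sqrt(42))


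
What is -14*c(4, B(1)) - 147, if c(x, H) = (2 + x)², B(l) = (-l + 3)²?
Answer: -651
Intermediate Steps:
B(l) = (3 - l)²
-14*c(4, B(1)) - 147 = -14*(2 + 4)² - 147 = -14*6² - 147 = -14*36 - 147 = -504 - 147 = -651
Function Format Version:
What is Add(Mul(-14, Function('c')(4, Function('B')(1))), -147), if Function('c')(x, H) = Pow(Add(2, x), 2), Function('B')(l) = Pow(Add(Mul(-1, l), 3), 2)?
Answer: -651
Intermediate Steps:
Function('B')(l) = Pow(Add(3, Mul(-1, l)), 2)
Add(Mul(-14, Function('c')(4, Function('B')(1))), -147) = Add(Mul(-14, Pow(Add(2, 4), 2)), -147) = Add(Mul(-14, Pow(6, 2)), -147) = Add(Mul(-14, 36), -147) = Add(-504, -147) = -651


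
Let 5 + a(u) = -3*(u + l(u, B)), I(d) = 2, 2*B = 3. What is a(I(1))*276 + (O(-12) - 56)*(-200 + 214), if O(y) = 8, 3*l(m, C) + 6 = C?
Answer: -2466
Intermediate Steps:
B = 3/2 (B = (1/2)*3 = 3/2 ≈ 1.5000)
l(m, C) = -2 + C/3
a(u) = -1/2 - 3*u (a(u) = -5 - 3*(u + (-2 + (1/3)*(3/2))) = -5 - 3*(u + (-2 + 1/2)) = -5 - 3*(u - 3/2) = -5 - 3*(-3/2 + u) = -5 + (9/2 - 3*u) = -1/2 - 3*u)
a(I(1))*276 + (O(-12) - 56)*(-200 + 214) = (-1/2 - 3*2)*276 + (8 - 56)*(-200 + 214) = (-1/2 - 6)*276 - 48*14 = -13/2*276 - 672 = -1794 - 672 = -2466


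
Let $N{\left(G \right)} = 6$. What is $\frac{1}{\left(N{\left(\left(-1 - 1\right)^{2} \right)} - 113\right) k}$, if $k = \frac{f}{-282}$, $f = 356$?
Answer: $\frac{141}{19046} \approx 0.0074031$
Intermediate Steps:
$k = - \frac{178}{141}$ ($k = \frac{356}{-282} = 356 \left(- \frac{1}{282}\right) = - \frac{178}{141} \approx -1.2624$)
$\frac{1}{\left(N{\left(\left(-1 - 1\right)^{2} \right)} - 113\right) k} = \frac{1}{\left(6 - 113\right) \left(- \frac{178}{141}\right)} = \frac{1}{\left(-107\right) \left(- \frac{178}{141}\right)} = \frac{1}{\frac{19046}{141}} = \frac{141}{19046}$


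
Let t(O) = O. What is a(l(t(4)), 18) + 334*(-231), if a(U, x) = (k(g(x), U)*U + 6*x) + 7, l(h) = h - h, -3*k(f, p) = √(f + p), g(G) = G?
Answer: -77039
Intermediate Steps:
k(f, p) = -√(f + p)/3
l(h) = 0
a(U, x) = 7 + 6*x - U*√(U + x)/3 (a(U, x) = ((-√(x + U)/3)*U + 6*x) + 7 = ((-√(U + x)/3)*U + 6*x) + 7 = (-U*√(U + x)/3 + 6*x) + 7 = (6*x - U*√(U + x)/3) + 7 = 7 + 6*x - U*√(U + x)/3)
a(l(t(4)), 18) + 334*(-231) = (7 + 6*18 - ⅓*0*√(0 + 18)) + 334*(-231) = (7 + 108 - ⅓*0*√18) - 77154 = (7 + 108 - ⅓*0*3*√2) - 77154 = (7 + 108 + 0) - 77154 = 115 - 77154 = -77039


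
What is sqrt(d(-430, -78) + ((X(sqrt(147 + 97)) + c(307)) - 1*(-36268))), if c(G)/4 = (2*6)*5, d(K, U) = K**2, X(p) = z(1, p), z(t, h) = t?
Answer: 3*sqrt(24601) ≈ 470.54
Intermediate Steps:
X(p) = 1
c(G) = 240 (c(G) = 4*((2*6)*5) = 4*(12*5) = 4*60 = 240)
sqrt(d(-430, -78) + ((X(sqrt(147 + 97)) + c(307)) - 1*(-36268))) = sqrt((-430)**2 + ((1 + 240) - 1*(-36268))) = sqrt(184900 + (241 + 36268)) = sqrt(184900 + 36509) = sqrt(221409) = 3*sqrt(24601)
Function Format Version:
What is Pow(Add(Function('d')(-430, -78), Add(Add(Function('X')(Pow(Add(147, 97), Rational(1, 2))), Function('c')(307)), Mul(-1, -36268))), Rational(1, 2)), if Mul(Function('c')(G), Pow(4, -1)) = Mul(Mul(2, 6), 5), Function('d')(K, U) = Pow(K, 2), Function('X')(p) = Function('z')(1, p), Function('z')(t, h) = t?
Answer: Mul(3, Pow(24601, Rational(1, 2))) ≈ 470.54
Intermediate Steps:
Function('X')(p) = 1
Function('c')(G) = 240 (Function('c')(G) = Mul(4, Mul(Mul(2, 6), 5)) = Mul(4, Mul(12, 5)) = Mul(4, 60) = 240)
Pow(Add(Function('d')(-430, -78), Add(Add(Function('X')(Pow(Add(147, 97), Rational(1, 2))), Function('c')(307)), Mul(-1, -36268))), Rational(1, 2)) = Pow(Add(Pow(-430, 2), Add(Add(1, 240), Mul(-1, -36268))), Rational(1, 2)) = Pow(Add(184900, Add(241, 36268)), Rational(1, 2)) = Pow(Add(184900, 36509), Rational(1, 2)) = Pow(221409, Rational(1, 2)) = Mul(3, Pow(24601, Rational(1, 2)))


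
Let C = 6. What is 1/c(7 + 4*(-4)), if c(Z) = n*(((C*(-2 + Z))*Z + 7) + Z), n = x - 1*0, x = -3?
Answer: -1/1776 ≈ -0.00056306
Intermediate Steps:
n = -3 (n = -3 - 1*0 = -3 + 0 = -3)
c(Z) = -21 - 3*Z - 3*Z*(-12 + 6*Z) (c(Z) = -3*(((6*(-2 + Z))*Z + 7) + Z) = -3*(((-12 + 6*Z)*Z + 7) + Z) = -3*((Z*(-12 + 6*Z) + 7) + Z) = -3*((7 + Z*(-12 + 6*Z)) + Z) = -3*(7 + Z + Z*(-12 + 6*Z)) = -21 - 3*Z - 3*Z*(-12 + 6*Z))
1/c(7 + 4*(-4)) = 1/(-21 - 18*(7 + 4*(-4))**2 + 33*(7 + 4*(-4))) = 1/(-21 - 18*(7 - 16)**2 + 33*(7 - 16)) = 1/(-21 - 18*(-9)**2 + 33*(-9)) = 1/(-21 - 18*81 - 297) = 1/(-21 - 1458 - 297) = 1/(-1776) = -1/1776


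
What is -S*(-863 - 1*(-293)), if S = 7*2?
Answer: 7980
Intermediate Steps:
S = 14
-S*(-863 - 1*(-293)) = -14*(-863 - 1*(-293)) = -14*(-863 + 293) = -14*(-570) = -1*(-7980) = 7980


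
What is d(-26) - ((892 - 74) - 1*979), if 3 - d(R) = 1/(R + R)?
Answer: 8529/52 ≈ 164.02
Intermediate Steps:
d(R) = 3 - 1/(2*R) (d(R) = 3 - 1/(R + R) = 3 - 1/(2*R))
d(-26) - ((892 - 74) - 1*979) = (3 - 1/2/(-26)) - ((892 - 74) - 1*979) = (3 - 1/2*(-1/26)) - (818 - 979) = (3 + 1/52) - 1*(-161) = 157/52 + 161 = 8529/52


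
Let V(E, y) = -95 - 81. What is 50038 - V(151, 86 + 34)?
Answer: 50214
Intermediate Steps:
V(E, y) = -176
50038 - V(151, 86 + 34) = 50038 - 1*(-176) = 50038 + 176 = 50214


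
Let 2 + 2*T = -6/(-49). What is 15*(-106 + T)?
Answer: -78600/49 ≈ -1604.1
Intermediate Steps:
T = -46/49 (T = -1 + (-6/(-49))/2 = -1 + (-6*(-1/49))/2 = -1 + (½)*(6/49) = -1 + 3/49 = -46/49 ≈ -0.93878)
15*(-106 + T) = 15*(-106 - 46/49) = 15*(-5240/49) = -78600/49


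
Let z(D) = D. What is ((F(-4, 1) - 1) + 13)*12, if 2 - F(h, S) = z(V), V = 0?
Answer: 168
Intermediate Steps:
F(h, S) = 2 (F(h, S) = 2 - 1*0 = 2 + 0 = 2)
((F(-4, 1) - 1) + 13)*12 = ((2 - 1) + 13)*12 = (1 + 13)*12 = 14*12 = 168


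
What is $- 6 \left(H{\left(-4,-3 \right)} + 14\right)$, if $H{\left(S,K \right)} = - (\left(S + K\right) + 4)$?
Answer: $-102$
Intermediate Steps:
$H{\left(S,K \right)} = -4 - K - S$ ($H{\left(S,K \right)} = - (\left(K + S\right) + 4) = - (4 + K + S) = -4 - K - S$)
$- 6 \left(H{\left(-4,-3 \right)} + 14\right) = - 6 \left(\left(-4 - -3 - -4\right) + 14\right) = - 6 \left(\left(-4 + 3 + 4\right) + 14\right) = - 6 \left(3 + 14\right) = \left(-6\right) 17 = -102$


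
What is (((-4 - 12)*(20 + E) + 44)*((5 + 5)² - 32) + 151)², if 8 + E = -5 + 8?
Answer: 173633329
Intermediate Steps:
E = -5 (E = -8 + (-5 + 8) = -8 + 3 = -5)
(((-4 - 12)*(20 + E) + 44)*((5 + 5)² - 32) + 151)² = (((-4 - 12)*(20 - 5) + 44)*((5 + 5)² - 32) + 151)² = ((-16*15 + 44)*(10² - 32) + 151)² = ((-240 + 44)*(100 - 32) + 151)² = (-196*68 + 151)² = (-13328 + 151)² = (-13177)² = 173633329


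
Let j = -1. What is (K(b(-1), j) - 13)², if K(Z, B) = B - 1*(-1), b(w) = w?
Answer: 169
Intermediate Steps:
K(Z, B) = 1 + B (K(Z, B) = B + 1 = 1 + B)
(K(b(-1), j) - 13)² = ((1 - 1) - 13)² = (0 - 13)² = (-13)² = 169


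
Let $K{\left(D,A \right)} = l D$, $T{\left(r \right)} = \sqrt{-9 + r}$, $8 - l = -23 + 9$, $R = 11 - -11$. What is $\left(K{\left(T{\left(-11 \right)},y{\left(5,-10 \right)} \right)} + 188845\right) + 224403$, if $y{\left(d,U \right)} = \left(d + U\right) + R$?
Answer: $413248 + 44 i \sqrt{5} \approx 4.1325 \cdot 10^{5} + 98.387 i$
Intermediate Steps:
$R = 22$ ($R = 11 + 11 = 22$)
$l = 22$ ($l = 8 - \left(-23 + 9\right) = 8 - -14 = 8 + 14 = 22$)
$y{\left(d,U \right)} = 22 + U + d$ ($y{\left(d,U \right)} = \left(d + U\right) + 22 = \left(U + d\right) + 22 = 22 + U + d$)
$K{\left(D,A \right)} = 22 D$
$\left(K{\left(T{\left(-11 \right)},y{\left(5,-10 \right)} \right)} + 188845\right) + 224403 = \left(22 \sqrt{-9 - 11} + 188845\right) + 224403 = \left(22 \sqrt{-20} + 188845\right) + 224403 = \left(22 \cdot 2 i \sqrt{5} + 188845\right) + 224403 = \left(44 i \sqrt{5} + 188845\right) + 224403 = \left(188845 + 44 i \sqrt{5}\right) + 224403 = 413248 + 44 i \sqrt{5}$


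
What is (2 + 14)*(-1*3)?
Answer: -48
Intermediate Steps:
(2 + 14)*(-1*3) = 16*(-3) = -48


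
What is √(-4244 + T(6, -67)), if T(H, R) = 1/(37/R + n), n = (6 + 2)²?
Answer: I*√76693043427/4251 ≈ 65.146*I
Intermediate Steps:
n = 64 (n = 8² = 64)
T(H, R) = 1/(64 + 37/R) (T(H, R) = 1/(37/R + 64) = 1/(64 + 37/R))
√(-4244 + T(6, -67)) = √(-4244 - 67/(37 + 64*(-67))) = √(-4244 - 67/(37 - 4288)) = √(-4244 - 67/(-4251)) = √(-4244 - 67*(-1/4251)) = √(-4244 + 67/4251) = √(-18041177/4251) = I*√76693043427/4251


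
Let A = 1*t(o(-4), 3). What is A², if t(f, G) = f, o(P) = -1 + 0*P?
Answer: 1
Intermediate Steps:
o(P) = -1 (o(P) = -1 + 0 = -1)
A = -1 (A = 1*(-1) = -1)
A² = (-1)² = 1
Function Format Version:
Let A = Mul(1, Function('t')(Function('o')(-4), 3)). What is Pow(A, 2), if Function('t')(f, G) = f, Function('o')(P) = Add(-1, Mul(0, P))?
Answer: 1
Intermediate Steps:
Function('o')(P) = -1 (Function('o')(P) = Add(-1, 0) = -1)
A = -1 (A = Mul(1, -1) = -1)
Pow(A, 2) = Pow(-1, 2) = 1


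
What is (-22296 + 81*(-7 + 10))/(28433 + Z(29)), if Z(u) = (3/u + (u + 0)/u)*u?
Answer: -22053/28465 ≈ -0.77474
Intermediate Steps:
Z(u) = u*(1 + 3/u) (Z(u) = (3/u + u/u)*u = (3/u + 1)*u = (1 + 3/u)*u = u*(1 + 3/u))
(-22296 + 81*(-7 + 10))/(28433 + Z(29)) = (-22296 + 81*(-7 + 10))/(28433 + (3 + 29)) = (-22296 + 81*3)/(28433 + 32) = (-22296 + 243)/28465 = -22053*1/28465 = -22053/28465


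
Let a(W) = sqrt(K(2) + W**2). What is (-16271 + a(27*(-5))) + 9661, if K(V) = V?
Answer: -6610 + sqrt(18227) ≈ -6475.0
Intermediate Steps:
a(W) = sqrt(2 + W**2)
(-16271 + a(27*(-5))) + 9661 = (-16271 + sqrt(2 + (27*(-5))**2)) + 9661 = (-16271 + sqrt(2 + (-135)**2)) + 9661 = (-16271 + sqrt(2 + 18225)) + 9661 = (-16271 + sqrt(18227)) + 9661 = -6610 + sqrt(18227)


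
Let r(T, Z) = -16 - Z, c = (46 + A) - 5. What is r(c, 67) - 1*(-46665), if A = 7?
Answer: 46582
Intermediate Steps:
c = 48 (c = (46 + 7) - 5 = 53 - 5 = 48)
r(c, 67) - 1*(-46665) = (-16 - 1*67) - 1*(-46665) = (-16 - 67) + 46665 = -83 + 46665 = 46582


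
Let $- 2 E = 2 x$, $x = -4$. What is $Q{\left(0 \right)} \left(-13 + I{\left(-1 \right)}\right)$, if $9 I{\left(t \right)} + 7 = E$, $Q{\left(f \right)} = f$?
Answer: $0$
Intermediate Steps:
$E = 4$ ($E = - \frac{2 \left(-4\right)}{2} = \left(- \frac{1}{2}\right) \left(-8\right) = 4$)
$I{\left(t \right)} = - \frac{1}{3}$ ($I{\left(t \right)} = - \frac{7}{9} + \frac{1}{9} \cdot 4 = - \frac{7}{9} + \frac{4}{9} = - \frac{1}{3}$)
$Q{\left(0 \right)} \left(-13 + I{\left(-1 \right)}\right) = 0 \left(-13 - \frac{1}{3}\right) = 0 \left(- \frac{40}{3}\right) = 0$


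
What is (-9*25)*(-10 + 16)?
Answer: -1350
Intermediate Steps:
(-9*25)*(-10 + 16) = -225*6 = -1350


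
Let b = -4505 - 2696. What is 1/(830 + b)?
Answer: -1/6371 ≈ -0.00015696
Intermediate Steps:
b = -7201
1/(830 + b) = 1/(830 - 7201) = 1/(-6371) = -1/6371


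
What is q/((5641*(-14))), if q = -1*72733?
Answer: 72733/78974 ≈ 0.92097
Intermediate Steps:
q = -72733
q/((5641*(-14))) = -72733/(5641*(-14)) = -72733/(-78974) = -72733*(-1/78974) = 72733/78974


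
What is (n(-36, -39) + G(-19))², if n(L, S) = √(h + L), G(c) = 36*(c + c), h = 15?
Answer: (1368 - I*√21)² ≈ 1.8714e+6 - 1.254e+4*I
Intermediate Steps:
G(c) = 72*c (G(c) = 36*(2*c) = 72*c)
n(L, S) = √(15 + L)
(n(-36, -39) + G(-19))² = (√(15 - 36) + 72*(-19))² = (√(-21) - 1368)² = (I*√21 - 1368)² = (-1368 + I*√21)²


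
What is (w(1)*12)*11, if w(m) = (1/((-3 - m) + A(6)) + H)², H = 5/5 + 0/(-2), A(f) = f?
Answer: 297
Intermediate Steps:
H = 1 (H = 5*(⅕) + 0*(-½) = 1 + 0 = 1)
w(m) = (1 + 1/(3 - m))² (w(m) = (1/((-3 - m) + 6) + 1)² = (1/(3 - m) + 1)² = (1 + 1/(3 - m))²)
(w(1)*12)*11 = (((-4 + 1)²/(-3 + 1)²)*12)*11 = (((-3)²/(-2)²)*12)*11 = ((9*(¼))*12)*11 = ((9/4)*12)*11 = 27*11 = 297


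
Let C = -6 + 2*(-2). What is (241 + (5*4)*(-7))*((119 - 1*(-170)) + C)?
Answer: 28179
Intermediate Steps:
C = -10 (C = -6 - 4 = -10)
(241 + (5*4)*(-7))*((119 - 1*(-170)) + C) = (241 + (5*4)*(-7))*((119 - 1*(-170)) - 10) = (241 + 20*(-7))*((119 + 170) - 10) = (241 - 140)*(289 - 10) = 101*279 = 28179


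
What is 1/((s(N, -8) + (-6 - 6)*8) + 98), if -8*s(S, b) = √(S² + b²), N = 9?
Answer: 128/111 + 8*√145/111 ≈ 2.0210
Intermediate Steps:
s(S, b) = -√(S² + b²)/8
1/((s(N, -8) + (-6 - 6)*8) + 98) = 1/((-√(9² + (-8)²)/8 + (-6 - 6)*8) + 98) = 1/((-√(81 + 64)/8 - 12*8) + 98) = 1/((-√145/8 - 96) + 98) = 1/((-96 - √145/8) + 98) = 1/(2 - √145/8)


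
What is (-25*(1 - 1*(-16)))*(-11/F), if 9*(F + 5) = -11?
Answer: -42075/56 ≈ -751.34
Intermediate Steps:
F = -56/9 (F = -5 + (⅑)*(-11) = -5 - 11/9 = -56/9 ≈ -6.2222)
(-25*(1 - 1*(-16)))*(-11/F) = (-25*(1 - 1*(-16)))*(-11/(-56/9)) = (-25*(1 + 16))*(-11*(-9/56)) = -25*17*(99/56) = -425*99/56 = -42075/56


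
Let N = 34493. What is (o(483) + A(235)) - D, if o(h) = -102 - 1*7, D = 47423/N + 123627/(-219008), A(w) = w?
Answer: 32610788299/260491136 ≈ 125.19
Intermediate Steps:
D = 211094837/260491136 (D = 47423/34493 + 123627/(-219008) = 47423*(1/34493) + 123627*(-1/219008) = 47423/34493 - 4263/7552 = 211094837/260491136 ≈ 0.81037)
o(h) = -109 (o(h) = -102 - 7 = -109)
(o(483) + A(235)) - D = (-109 + 235) - 1*211094837/260491136 = 126 - 211094837/260491136 = 32610788299/260491136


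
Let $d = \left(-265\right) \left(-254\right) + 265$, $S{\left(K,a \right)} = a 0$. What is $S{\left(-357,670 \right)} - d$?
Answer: $-67575$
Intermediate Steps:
$S{\left(K,a \right)} = 0$
$d = 67575$ ($d = 67310 + 265 = 67575$)
$S{\left(-357,670 \right)} - d = 0 - 67575 = -67575$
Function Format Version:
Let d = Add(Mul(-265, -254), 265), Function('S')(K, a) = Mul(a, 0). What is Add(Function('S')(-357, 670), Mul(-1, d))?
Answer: -67575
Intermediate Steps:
Function('S')(K, a) = 0
d = 67575 (d = Add(67310, 265) = 67575)
Add(Function('S')(-357, 670), Mul(-1, d)) = Add(0, Mul(-1, 67575)) = Add(0, -67575) = -67575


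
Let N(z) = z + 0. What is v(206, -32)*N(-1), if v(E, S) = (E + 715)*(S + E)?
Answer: -160254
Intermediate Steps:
N(z) = z
v(E, S) = (715 + E)*(E + S)
v(206, -32)*N(-1) = (206² + 715*206 + 715*(-32) + 206*(-32))*(-1) = (42436 + 147290 - 22880 - 6592)*(-1) = 160254*(-1) = -160254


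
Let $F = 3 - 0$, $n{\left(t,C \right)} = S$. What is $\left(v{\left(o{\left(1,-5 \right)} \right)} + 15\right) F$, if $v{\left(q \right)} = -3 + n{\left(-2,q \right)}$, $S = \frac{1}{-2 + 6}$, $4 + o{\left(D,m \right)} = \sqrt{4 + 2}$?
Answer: $\frac{147}{4} \approx 36.75$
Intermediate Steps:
$o{\left(D,m \right)} = -4 + \sqrt{6}$ ($o{\left(D,m \right)} = -4 + \sqrt{4 + 2} = -4 + \sqrt{6}$)
$S = \frac{1}{4} \approx 0.25$
$n{\left(t,C \right)} = \frac{1}{4}$
$F = 3$ ($F = 3 + 0 = 3$)
$v{\left(q \right)} = - \frac{11}{4}$ ($v{\left(q \right)} = -3 + \frac{1}{4} = - \frac{11}{4}$)
$\left(v{\left(o{\left(1,-5 \right)} \right)} + 15\right) F = \left(- \frac{11}{4} + 15\right) 3 = \frac{49}{4} \cdot 3 = \frac{147}{4}$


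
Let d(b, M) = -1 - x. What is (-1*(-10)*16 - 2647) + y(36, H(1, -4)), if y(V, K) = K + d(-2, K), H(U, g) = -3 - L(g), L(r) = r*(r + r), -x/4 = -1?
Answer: -2527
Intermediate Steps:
x = 4 (x = -4*(-1) = 4)
d(b, M) = -5 (d(b, M) = -1 - 1*4 = -1 - 4 = -5)
L(r) = 2*r² (L(r) = r*(2*r) = 2*r²)
H(U, g) = -3 - 2*g²
y(V, K) = -5 + K (y(V, K) = K - 5 = -5 + K)
(-1*(-10)*16 - 2647) + y(36, H(1, -4)) = (-1*(-10)*16 - 2647) + (-5 + (-3 - 2*(-4)²)) = (10*16 - 2647) + (-5 + (-3 - 2*16)) = (160 - 2647) + (-5 + (-3 - 32)) = -2487 + (-5 - 35) = -2487 - 40 = -2527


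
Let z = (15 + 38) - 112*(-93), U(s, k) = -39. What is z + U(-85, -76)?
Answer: 10430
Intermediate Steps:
z = 10469 (z = 53 + 10416 = 10469)
z + U(-85, -76) = 10469 - 39 = 10430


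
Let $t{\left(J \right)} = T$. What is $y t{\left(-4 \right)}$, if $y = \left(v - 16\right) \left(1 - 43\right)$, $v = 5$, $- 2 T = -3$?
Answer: $693$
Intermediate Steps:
$T = \frac{3}{2}$ ($T = \left(- \frac{1}{2}\right) \left(-3\right) = \frac{3}{2} \approx 1.5$)
$t{\left(J \right)} = \frac{3}{2}$
$y = 462$ ($y = \left(5 - 16\right) \left(1 - 43\right) = - 11 \left(1 - 43\right) = \left(-11\right) \left(-42\right) = 462$)
$y t{\left(-4 \right)} = 462 \cdot \frac{3}{2} = 693$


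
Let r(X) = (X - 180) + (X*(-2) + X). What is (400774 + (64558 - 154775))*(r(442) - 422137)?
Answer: -131153500569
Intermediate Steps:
r(X) = -180 (r(X) = (-180 + X) + (-2*X + X) = (-180 + X) - X = -180)
(400774 + (64558 - 154775))*(r(442) - 422137) = (400774 + (64558 - 154775))*(-180 - 422137) = (400774 - 90217)*(-422317) = 310557*(-422317) = -131153500569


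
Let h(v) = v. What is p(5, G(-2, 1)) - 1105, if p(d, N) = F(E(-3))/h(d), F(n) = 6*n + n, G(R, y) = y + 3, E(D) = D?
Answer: -5546/5 ≈ -1109.2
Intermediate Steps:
G(R, y) = 3 + y
F(n) = 7*n
p(d, N) = -21/d (p(d, N) = (7*(-3))/d = -21/d)
p(5, G(-2, 1)) - 1105 = -21/5 - 1105 = -5546/5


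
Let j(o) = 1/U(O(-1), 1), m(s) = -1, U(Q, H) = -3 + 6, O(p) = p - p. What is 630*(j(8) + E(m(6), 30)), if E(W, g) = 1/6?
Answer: 315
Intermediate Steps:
O(p) = 0
U(Q, H) = 3
j(o) = 1/3
E(W, g) = 1/6
630*(j(8) + E(m(6), 30)) = 630*(1/3 + 1/6) = 630*(1/2) = 315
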